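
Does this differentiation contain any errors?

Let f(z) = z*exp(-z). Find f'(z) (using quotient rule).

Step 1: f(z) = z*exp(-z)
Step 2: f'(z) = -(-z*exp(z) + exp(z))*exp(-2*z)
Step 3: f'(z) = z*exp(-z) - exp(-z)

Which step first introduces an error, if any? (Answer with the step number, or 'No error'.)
Step 2

Step 2 is incorrect due to a sign flip.
The step shows: -(-z*exp(z) + exp(z))*exp(-2*z)
The correct value should be: (-z*exp(z) + exp(z))*exp(-2*z)

Explanation: The sign of the whole expression was flipped: the term (-z*exp(z) + exp(z))*exp(-2*z) was incorrectly written as -(-z*exp(z) + exp(z))*exp(-2*z)
The later steps are derived from this incorrect expression, so the error originates in Step 2.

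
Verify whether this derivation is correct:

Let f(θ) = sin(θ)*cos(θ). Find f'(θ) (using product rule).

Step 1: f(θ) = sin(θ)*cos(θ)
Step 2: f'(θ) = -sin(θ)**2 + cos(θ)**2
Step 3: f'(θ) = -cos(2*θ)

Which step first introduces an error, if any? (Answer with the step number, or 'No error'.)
Step 3

Step 3 is incorrect due to a sign flip.
The step shows: -cos(2*θ)
The correct value should be: cos(2*θ)

Explanation: The sign of the whole expression was flipped: the term cos(2*θ) was incorrectly written as -cos(2*θ)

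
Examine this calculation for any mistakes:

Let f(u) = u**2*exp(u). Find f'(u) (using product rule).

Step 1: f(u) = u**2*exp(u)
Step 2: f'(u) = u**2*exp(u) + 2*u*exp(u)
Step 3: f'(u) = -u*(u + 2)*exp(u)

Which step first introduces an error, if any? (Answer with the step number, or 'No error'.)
Step 3

Step 3 is incorrect due to a sign flip.
The step shows: -u*(u + 2)*exp(u)
The correct value should be: u*(u + 2)*exp(u)

Explanation: The sign of the whole expression was flipped: the term u*(u + 2)*exp(u) was incorrectly written as -u*(u + 2)*exp(u)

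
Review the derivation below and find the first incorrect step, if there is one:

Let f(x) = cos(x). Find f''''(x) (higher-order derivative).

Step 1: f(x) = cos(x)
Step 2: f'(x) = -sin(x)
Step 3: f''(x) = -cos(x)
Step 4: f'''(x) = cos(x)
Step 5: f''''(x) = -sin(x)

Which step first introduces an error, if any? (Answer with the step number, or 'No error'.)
Step 4

Step 4 is incorrect due to a wrong trig function.
The step shows: cos(x)
The correct value should be: sin(x)

Explanation: sin(x) was incorrectly written as cos(x): the term sin(x) was incorrectly written as cos(x)
The later steps are derived from this incorrect expression, so the error originates in Step 4.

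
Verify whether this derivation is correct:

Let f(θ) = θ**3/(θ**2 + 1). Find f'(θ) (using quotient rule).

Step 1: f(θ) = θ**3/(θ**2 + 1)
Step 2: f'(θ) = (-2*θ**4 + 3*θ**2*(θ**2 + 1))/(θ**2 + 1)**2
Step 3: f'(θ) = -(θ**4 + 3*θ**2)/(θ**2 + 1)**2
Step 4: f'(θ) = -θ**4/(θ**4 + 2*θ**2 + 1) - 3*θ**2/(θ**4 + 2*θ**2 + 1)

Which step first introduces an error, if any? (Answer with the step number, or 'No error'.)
Step 3

Step 3 is incorrect due to a sign flip.
The step shows: -(θ**4 + 3*θ**2)/(θ**2 + 1)**2
The correct value should be: (θ**4 + 3*θ**2)/(θ**2 + 1)**2

Explanation: The sign of the whole expression was flipped: the term (θ**4 + 3*θ**2)/(θ**2 + 1)**2 was incorrectly written as -(θ**4 + 3*θ**2)/(θ**2 + 1)**2
The later steps are derived from this incorrect expression, so the error originates in Step 3.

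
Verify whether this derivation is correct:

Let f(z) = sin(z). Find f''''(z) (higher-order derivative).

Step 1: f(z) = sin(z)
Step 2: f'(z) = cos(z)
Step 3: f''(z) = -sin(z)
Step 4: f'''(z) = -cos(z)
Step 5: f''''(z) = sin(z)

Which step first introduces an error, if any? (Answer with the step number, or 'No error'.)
No error

All steps in this derivation are correct.
The final answer f''''(z) = sin(z) is valid.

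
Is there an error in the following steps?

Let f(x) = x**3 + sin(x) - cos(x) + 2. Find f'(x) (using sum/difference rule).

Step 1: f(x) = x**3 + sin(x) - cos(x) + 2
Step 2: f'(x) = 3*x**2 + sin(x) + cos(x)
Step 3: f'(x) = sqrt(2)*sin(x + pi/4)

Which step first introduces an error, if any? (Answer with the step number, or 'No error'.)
Step 3

Step 3 is incorrect due to a dropped term.
The step shows: sqrt(2)*sin(x + pi/4)
The correct value should be: 3*x**2 + sqrt(2)*sin(x + pi/4)

Explanation: A term was dropped: the term 3*x**2 was incorrectly omitted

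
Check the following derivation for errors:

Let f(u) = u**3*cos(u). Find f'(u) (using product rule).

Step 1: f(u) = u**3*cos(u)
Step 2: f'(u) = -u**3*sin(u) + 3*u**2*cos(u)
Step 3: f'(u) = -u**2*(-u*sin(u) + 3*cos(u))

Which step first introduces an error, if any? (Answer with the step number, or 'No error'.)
Step 3

Step 3 is incorrect due to a sign flip.
The step shows: -u**2*(-u*sin(u) + 3*cos(u))
The correct value should be: u**2*(-u*sin(u) + 3*cos(u))

Explanation: The sign of the whole expression was flipped: the term u**2*(-u*sin(u) + 3*cos(u)) was incorrectly written as -u**2*(-u*sin(u) + 3*cos(u))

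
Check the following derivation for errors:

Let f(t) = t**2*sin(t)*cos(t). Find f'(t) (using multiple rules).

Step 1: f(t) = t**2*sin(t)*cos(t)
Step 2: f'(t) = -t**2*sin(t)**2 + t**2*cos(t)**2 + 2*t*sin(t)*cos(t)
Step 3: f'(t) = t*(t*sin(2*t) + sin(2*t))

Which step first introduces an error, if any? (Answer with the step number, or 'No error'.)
Step 3

Step 3 is incorrect due to a wrong trig function.
The step shows: t*(t*sin(2*t) + sin(2*t))
The correct value should be: t*(t*cos(2*t) + sin(2*t))

Explanation: cos(2*t) was incorrectly written as sin(2*t): the term t*(t*cos(2*t) + sin(2*t)) was incorrectly written as t*(t*sin(2*t) + sin(2*t))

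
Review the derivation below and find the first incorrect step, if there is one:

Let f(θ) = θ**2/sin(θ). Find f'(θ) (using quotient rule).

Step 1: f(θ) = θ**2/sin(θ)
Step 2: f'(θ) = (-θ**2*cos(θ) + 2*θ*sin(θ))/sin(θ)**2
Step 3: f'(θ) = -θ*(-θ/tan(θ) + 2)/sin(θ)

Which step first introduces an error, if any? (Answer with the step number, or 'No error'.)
Step 3

Step 3 is incorrect due to a sign flip.
The step shows: -θ*(-θ/tan(θ) + 2)/sin(θ)
The correct value should be: θ*(-θ/tan(θ) + 2)/sin(θ)

Explanation: The sign of the whole expression was flipped: the term θ*(-θ/tan(θ) + 2)/sin(θ) was incorrectly written as -θ*(-θ/tan(θ) + 2)/sin(θ)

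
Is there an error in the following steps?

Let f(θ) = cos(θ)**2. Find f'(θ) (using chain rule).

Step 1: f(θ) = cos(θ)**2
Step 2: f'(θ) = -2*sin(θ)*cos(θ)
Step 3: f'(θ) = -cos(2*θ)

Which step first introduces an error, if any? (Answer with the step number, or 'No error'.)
Step 3

Step 3 is incorrect due to a wrong trig function.
The step shows: -cos(2*θ)
The correct value should be: -sin(2*θ)

Explanation: sin(2*θ) was incorrectly written as cos(2*θ): the term -sin(2*θ) was incorrectly written as -cos(2*θ)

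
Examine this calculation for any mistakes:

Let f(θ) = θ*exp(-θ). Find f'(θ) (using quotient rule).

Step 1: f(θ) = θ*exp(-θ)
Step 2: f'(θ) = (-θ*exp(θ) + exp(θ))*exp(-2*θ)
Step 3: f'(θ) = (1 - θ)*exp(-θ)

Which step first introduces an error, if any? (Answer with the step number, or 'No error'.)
No error

All steps in this derivation are correct.
The final answer f'(θ) = (1 - θ)*exp(-θ) is valid.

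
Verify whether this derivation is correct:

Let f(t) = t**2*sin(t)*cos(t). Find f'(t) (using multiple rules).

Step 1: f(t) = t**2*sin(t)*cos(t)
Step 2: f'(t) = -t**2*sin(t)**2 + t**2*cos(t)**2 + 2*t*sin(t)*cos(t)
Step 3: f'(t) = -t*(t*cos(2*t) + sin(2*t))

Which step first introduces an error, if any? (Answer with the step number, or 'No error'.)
Step 3

Step 3 is incorrect due to a sign flip.
The step shows: -t*(t*cos(2*t) + sin(2*t))
The correct value should be: t*(t*cos(2*t) + sin(2*t))

Explanation: The sign of the whole expression was flipped: the term t*(t*cos(2*t) + sin(2*t)) was incorrectly written as -t*(t*cos(2*t) + sin(2*t))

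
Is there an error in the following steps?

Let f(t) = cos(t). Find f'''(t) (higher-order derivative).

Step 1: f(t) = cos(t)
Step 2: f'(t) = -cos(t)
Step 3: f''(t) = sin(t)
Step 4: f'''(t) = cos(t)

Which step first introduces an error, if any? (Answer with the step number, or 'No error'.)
Step 2

Step 2 is incorrect due to a wrong trig function.
The step shows: -cos(t)
The correct value should be: -sin(t)

Explanation: sin(t) was incorrectly written as cos(t): the term -sin(t) was incorrectly written as -cos(t)
The later steps are derived from this incorrect expression, so the error originates in Step 2.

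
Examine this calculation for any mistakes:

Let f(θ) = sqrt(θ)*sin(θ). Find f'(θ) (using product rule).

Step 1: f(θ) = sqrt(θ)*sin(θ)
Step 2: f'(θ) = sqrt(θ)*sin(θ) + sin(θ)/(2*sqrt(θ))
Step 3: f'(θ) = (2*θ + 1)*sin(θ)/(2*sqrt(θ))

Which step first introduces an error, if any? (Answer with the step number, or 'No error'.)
Step 2

Step 2 is incorrect due to a wrong trig function.
The step shows: sqrt(θ)*sin(θ) + sin(θ)/(2*sqrt(θ))
The correct value should be: sqrt(θ)*cos(θ) + sin(θ)/(2*sqrt(θ))

Explanation: cos(θ) was incorrectly written as sin(θ): the term sqrt(θ)*cos(θ) was incorrectly written as sqrt(θ)*sin(θ)
The later steps are derived from this incorrect expression, so the error originates in Step 2.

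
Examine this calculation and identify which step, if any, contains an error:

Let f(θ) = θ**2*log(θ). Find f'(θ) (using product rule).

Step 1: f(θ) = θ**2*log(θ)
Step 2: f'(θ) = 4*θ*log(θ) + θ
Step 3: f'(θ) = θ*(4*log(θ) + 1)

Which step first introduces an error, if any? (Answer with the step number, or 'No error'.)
Step 2

Step 2 is incorrect due to a wrong coefficient.
The step shows: 4*θ*log(θ) + θ
The correct value should be: 2*θ*log(θ) + θ

Explanation: The coefficient 2 was incorrectly written as 4: the term 2*θ*log(θ) was incorrectly written as 4*θ*log(θ)
The later steps are derived from this incorrect expression, so the error originates in Step 2.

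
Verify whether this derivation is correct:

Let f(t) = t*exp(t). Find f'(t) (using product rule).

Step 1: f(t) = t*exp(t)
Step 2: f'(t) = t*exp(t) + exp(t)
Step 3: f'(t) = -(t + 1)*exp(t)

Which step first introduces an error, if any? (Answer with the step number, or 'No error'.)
Step 3

Step 3 is incorrect due to a sign flip.
The step shows: -(t + 1)*exp(t)
The correct value should be: (t + 1)*exp(t)

Explanation: The sign of the whole expression was flipped: the term (t + 1)*exp(t) was incorrectly written as -(t + 1)*exp(t)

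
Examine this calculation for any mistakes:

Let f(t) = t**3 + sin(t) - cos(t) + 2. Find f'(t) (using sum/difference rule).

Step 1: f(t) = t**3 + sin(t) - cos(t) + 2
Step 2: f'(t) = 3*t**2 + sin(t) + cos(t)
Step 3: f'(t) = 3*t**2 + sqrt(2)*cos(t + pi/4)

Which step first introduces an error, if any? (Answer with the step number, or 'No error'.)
Step 3

Step 3 is incorrect due to a wrong trig function.
The step shows: 3*t**2 + sqrt(2)*cos(t + pi/4)
The correct value should be: 3*t**2 + sqrt(2)*sin(t + pi/4)

Explanation: sin(t + pi/4) was incorrectly written as cos(t + pi/4): the term sqrt(2)*sin(t + pi/4) was incorrectly written as sqrt(2)*cos(t + pi/4)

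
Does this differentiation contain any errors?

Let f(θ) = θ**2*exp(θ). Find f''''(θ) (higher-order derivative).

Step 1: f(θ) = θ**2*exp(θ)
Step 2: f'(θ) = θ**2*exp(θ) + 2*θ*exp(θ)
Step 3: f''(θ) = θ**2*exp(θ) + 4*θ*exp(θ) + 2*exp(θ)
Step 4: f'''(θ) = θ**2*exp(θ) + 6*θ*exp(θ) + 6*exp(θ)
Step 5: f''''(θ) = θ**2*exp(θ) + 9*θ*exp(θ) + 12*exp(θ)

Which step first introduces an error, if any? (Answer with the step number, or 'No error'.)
Step 5

Step 5 is incorrect due to a wrong coefficient.
The step shows: θ**2*exp(θ) + 9*θ*exp(θ) + 12*exp(θ)
The correct value should be: θ**2*exp(θ) + 8*θ*exp(θ) + 12*exp(θ)

Explanation: The coefficient 8 was incorrectly written as 9: the term 8*θ*exp(θ) was incorrectly written as 9*θ*exp(θ)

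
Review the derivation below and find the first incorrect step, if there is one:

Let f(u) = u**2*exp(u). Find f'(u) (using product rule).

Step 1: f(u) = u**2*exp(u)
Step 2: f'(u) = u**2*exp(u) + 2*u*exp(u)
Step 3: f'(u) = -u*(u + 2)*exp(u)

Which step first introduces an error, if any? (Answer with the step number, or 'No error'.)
Step 3

Step 3 is incorrect due to a sign flip.
The step shows: -u*(u + 2)*exp(u)
The correct value should be: u*(u + 2)*exp(u)

Explanation: The sign of the whole expression was flipped: the term u*(u + 2)*exp(u) was incorrectly written as -u*(u + 2)*exp(u)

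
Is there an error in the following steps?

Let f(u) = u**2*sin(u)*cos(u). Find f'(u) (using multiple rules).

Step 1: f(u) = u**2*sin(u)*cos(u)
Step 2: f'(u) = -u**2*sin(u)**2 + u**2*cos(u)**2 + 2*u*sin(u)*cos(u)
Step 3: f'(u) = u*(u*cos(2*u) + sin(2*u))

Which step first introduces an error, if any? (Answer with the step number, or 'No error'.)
No error

All steps in this derivation are correct.
The final answer f'(u) = u*(u*cos(2*u) + sin(2*u)) is valid.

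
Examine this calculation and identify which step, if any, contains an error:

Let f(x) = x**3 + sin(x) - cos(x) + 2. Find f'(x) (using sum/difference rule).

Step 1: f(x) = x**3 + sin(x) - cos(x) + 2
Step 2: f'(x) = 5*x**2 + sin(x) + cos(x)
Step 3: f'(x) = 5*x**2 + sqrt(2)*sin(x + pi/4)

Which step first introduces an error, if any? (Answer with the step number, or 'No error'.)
Step 2

Step 2 is incorrect due to a wrong coefficient.
The step shows: 5*x**2 + sin(x) + cos(x)
The correct value should be: 3*x**2 + sin(x) + cos(x)

Explanation: The coefficient 3 was incorrectly written as 5: the term 3*x**2 was incorrectly written as 5*x**2
The later steps are derived from this incorrect expression, so the error originates in Step 2.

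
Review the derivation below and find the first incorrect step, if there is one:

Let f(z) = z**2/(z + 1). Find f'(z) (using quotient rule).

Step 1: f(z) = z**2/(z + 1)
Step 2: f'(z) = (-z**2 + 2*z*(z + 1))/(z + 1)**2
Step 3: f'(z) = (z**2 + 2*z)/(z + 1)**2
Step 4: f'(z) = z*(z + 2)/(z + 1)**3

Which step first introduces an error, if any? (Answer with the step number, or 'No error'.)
Step 4

Step 4 is incorrect due to a wrong exponent.
The step shows: z*(z + 2)/(z + 1)**3
The correct value should be: z*(z + 2)/(z + 1)**2

Explanation: The exponent -2 on z + 1 was incorrectly written as -3: the term z*(z + 2)/(z + 1)**2 was incorrectly written as z*(z + 2)/(z + 1)**3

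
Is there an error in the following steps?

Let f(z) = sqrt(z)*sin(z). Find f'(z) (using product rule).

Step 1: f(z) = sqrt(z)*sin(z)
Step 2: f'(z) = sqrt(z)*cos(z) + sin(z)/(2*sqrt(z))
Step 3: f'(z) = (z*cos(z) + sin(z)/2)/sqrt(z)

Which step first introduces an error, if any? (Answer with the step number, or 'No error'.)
No error

All steps in this derivation are correct.
The final answer f'(z) = (z*cos(z) + sin(z)/2)/sqrt(z) is valid.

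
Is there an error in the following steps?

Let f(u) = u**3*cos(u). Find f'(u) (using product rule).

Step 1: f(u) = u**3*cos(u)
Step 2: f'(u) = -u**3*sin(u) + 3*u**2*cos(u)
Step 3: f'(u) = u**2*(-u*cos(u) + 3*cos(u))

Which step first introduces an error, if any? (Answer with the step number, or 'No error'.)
Step 3

Step 3 is incorrect due to a wrong trig function.
The step shows: u**2*(-u*cos(u) + 3*cos(u))
The correct value should be: u**2*(-u*sin(u) + 3*cos(u))

Explanation: sin(u) was incorrectly written as cos(u): the term u**2*(-u*sin(u) + 3*cos(u)) was incorrectly written as u**2*(-u*cos(u) + 3*cos(u))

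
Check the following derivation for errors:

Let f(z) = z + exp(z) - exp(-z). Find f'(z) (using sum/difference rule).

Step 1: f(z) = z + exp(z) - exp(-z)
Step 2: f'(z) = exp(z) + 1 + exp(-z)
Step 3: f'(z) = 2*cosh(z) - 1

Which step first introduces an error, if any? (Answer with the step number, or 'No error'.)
Step 3

Step 3 is incorrect due to a sign flip.
The step shows: 2*cosh(z) - 1
The correct value should be: 2*cosh(z) + 1

Explanation: The sign of one term was flipped: the term 1 was incorrectly written as -1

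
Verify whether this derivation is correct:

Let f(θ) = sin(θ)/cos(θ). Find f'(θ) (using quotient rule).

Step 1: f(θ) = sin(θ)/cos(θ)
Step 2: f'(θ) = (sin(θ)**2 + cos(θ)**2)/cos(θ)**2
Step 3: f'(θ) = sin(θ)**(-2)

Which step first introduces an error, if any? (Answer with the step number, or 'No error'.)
Step 3

Step 3 is incorrect due to a wrong trig function.
The step shows: sin(θ)**(-2)
The correct value should be: cos(θ)**(-2)

Explanation: cos(θ) was incorrectly written as sin(θ): the term cos(θ)**(-2) was incorrectly written as sin(θ)**(-2)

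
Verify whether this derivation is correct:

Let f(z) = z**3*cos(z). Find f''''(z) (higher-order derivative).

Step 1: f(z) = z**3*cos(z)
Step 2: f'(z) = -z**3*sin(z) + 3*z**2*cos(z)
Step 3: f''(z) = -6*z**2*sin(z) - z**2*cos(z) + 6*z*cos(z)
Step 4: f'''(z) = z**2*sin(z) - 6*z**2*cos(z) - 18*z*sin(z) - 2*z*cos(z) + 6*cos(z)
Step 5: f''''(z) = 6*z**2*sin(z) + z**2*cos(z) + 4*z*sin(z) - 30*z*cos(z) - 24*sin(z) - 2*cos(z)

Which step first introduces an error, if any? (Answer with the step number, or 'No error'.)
Step 3

Step 3 is incorrect due to a wrong exponent.
The step shows: -6*z**2*sin(z) - z**2*cos(z) + 6*z*cos(z)
The correct value should be: -z**3*cos(z) - 6*z**2*sin(z) + 6*z*cos(z)

Explanation: The exponent 3 on z was incorrectly written as 2: the term -z**3*cos(z) was incorrectly written as -z**2*cos(z)
The later steps are derived from this incorrect expression, so the error originates in Step 3.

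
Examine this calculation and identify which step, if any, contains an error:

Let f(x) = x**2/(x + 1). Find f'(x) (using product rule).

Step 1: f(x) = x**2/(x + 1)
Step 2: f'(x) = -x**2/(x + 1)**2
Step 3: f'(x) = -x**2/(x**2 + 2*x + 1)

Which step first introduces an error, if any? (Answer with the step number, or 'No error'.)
Step 2

Step 2 is incorrect due to a dropped term.
The step shows: -x**2/(x + 1)**2
The correct value should be: -x**2/(x + 1)**2 + 2*x/(x + 1)

Explanation: A term was dropped: the term 2*x/(x + 1) was incorrectly omitted
The later steps are derived from this incorrect expression, so the error originates in Step 2.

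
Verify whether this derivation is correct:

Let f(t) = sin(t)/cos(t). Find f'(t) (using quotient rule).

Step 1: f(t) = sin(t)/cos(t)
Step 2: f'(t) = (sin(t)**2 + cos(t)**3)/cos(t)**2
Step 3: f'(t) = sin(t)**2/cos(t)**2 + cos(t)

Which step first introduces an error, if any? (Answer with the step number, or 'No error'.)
Step 2

Step 2 is incorrect due to a wrong exponent.
The step shows: (sin(t)**2 + cos(t)**3)/cos(t)**2
The correct value should be: (sin(t)**2 + cos(t)**2)/cos(t)**2

Explanation: The exponent 2 on cos(t) was incorrectly written as 3: the term (sin(t)**2 + cos(t)**2)/cos(t)**2 was incorrectly written as (sin(t)**2 + cos(t)**3)/cos(t)**2
The later steps are derived from this incorrect expression, so the error originates in Step 2.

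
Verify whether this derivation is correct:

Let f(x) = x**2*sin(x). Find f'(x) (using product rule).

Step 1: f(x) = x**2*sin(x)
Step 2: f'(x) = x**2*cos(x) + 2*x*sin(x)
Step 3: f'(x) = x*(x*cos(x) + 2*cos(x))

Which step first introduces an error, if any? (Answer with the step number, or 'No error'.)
Step 3

Step 3 is incorrect due to a wrong trig function.
The step shows: x*(x*cos(x) + 2*cos(x))
The correct value should be: x*(x*cos(x) + 2*sin(x))

Explanation: sin(x) was incorrectly written as cos(x): the term x*(x*cos(x) + 2*sin(x)) was incorrectly written as x*(x*cos(x) + 2*cos(x))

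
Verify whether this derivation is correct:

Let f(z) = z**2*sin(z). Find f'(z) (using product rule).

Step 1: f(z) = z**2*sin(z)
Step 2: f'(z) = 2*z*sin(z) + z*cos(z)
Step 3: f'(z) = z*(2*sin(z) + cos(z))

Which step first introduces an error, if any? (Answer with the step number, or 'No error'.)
Step 2

Step 2 is incorrect due to a wrong exponent.
The step shows: 2*z*sin(z) + z*cos(z)
The correct value should be: z**2*cos(z) + 2*z*sin(z)

Explanation: The exponent 2 on z was incorrectly written as 1: the term z**2*cos(z) was incorrectly written as z*cos(z)
The later steps are derived from this incorrect expression, so the error originates in Step 2.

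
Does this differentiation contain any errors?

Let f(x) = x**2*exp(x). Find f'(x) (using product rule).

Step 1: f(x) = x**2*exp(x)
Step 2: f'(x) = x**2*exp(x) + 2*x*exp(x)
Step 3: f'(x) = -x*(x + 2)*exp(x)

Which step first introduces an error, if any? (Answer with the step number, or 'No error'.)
Step 3

Step 3 is incorrect due to a sign flip.
The step shows: -x*(x + 2)*exp(x)
The correct value should be: x*(x + 2)*exp(x)

Explanation: The sign of the whole expression was flipped: the term x*(x + 2)*exp(x) was incorrectly written as -x*(x + 2)*exp(x)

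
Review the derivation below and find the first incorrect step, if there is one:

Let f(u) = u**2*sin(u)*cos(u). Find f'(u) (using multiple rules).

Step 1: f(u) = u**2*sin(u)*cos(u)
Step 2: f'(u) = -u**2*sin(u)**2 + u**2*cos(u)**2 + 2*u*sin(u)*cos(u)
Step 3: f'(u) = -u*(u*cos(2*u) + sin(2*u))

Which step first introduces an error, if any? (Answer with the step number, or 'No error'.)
Step 3

Step 3 is incorrect due to a sign flip.
The step shows: -u*(u*cos(2*u) + sin(2*u))
The correct value should be: u*(u*cos(2*u) + sin(2*u))

Explanation: The sign of the whole expression was flipped: the term u*(u*cos(2*u) + sin(2*u)) was incorrectly written as -u*(u*cos(2*u) + sin(2*u))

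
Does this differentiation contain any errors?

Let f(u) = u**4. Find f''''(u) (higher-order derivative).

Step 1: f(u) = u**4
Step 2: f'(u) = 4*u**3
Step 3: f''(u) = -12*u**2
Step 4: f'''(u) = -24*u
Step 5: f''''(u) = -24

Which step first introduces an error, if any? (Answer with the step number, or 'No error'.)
Step 3

Step 3 is incorrect due to a sign flip.
The step shows: -12*u**2
The correct value should be: 12*u**2

Explanation: The sign of the whole expression was flipped: the term 12*u**2 was incorrectly written as -12*u**2
The later steps are derived from this incorrect expression, so the error originates in Step 3.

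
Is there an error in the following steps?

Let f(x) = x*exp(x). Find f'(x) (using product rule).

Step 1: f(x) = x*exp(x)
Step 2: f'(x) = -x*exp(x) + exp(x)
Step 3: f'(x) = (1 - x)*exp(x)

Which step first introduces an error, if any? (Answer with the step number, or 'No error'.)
Step 2

Step 2 is incorrect due to a sign flip.
The step shows: -x*exp(x) + exp(x)
The correct value should be: x*exp(x) + exp(x)

Explanation: The sign of one term was flipped: the term x*exp(x) was incorrectly written as -x*exp(x)
The later steps are derived from this incorrect expression, so the error originates in Step 2.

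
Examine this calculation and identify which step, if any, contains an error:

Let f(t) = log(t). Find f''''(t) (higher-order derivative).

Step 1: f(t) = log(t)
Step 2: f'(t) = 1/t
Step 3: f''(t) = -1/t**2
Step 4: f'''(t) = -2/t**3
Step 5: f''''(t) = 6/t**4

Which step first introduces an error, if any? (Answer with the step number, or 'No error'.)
Step 4

Step 4 is incorrect due to a sign flip.
The step shows: -2/t**3
The correct value should be: 2/t**3

Explanation: The sign of the whole expression was flipped: the term 2/t**3 was incorrectly written as -2/t**3
The later steps are derived from this incorrect expression, so the error originates in Step 4.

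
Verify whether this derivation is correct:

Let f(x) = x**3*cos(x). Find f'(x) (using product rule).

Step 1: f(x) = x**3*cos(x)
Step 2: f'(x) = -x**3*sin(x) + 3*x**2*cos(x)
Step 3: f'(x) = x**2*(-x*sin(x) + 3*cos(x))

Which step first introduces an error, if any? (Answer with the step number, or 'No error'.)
No error

All steps in this derivation are correct.
The final answer f'(x) = x**2*(-x*sin(x) + 3*cos(x)) is valid.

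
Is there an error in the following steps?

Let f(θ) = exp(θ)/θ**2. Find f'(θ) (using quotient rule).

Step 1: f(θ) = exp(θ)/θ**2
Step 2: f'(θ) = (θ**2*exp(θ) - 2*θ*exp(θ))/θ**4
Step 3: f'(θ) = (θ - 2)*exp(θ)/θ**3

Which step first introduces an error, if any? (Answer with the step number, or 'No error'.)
No error

All steps in this derivation are correct.
The final answer f'(θ) = (θ - 2)*exp(θ)/θ**3 is valid.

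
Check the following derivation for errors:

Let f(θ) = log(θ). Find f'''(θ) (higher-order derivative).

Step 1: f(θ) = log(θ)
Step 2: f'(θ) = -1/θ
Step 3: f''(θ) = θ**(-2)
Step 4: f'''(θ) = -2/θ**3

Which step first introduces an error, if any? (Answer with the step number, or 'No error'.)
Step 2

Step 2 is incorrect due to a sign flip.
The step shows: -1/θ
The correct value should be: 1/θ

Explanation: The sign of the whole expression was flipped: the term 1/θ was incorrectly written as -1/θ
The later steps are derived from this incorrect expression, so the error originates in Step 2.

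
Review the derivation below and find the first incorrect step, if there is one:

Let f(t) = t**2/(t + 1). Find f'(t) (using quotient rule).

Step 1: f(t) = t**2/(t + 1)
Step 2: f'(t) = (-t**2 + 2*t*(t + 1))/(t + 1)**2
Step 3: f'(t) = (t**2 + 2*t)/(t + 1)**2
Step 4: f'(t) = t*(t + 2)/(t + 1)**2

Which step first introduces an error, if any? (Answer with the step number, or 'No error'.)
No error

All steps in this derivation are correct.
The final answer f'(t) = t*(t + 2)/(t + 1)**2 is valid.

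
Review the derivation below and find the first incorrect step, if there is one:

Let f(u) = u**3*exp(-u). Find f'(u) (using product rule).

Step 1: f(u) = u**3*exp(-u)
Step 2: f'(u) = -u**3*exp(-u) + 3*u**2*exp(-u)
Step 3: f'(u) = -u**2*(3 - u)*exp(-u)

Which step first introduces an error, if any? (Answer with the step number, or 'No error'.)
Step 3

Step 3 is incorrect due to a sign flip.
The step shows: -u**2*(3 - u)*exp(-u)
The correct value should be: u**2*(3 - u)*exp(-u)

Explanation: The sign of the whole expression was flipped: the term u**2*(3 - u)*exp(-u) was incorrectly written as -u**2*(3 - u)*exp(-u)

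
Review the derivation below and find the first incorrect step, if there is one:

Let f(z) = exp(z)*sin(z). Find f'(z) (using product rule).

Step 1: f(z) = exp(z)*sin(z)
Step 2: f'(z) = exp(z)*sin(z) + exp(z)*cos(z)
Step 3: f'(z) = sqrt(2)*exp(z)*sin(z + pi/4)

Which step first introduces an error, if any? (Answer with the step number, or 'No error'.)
No error

All steps in this derivation are correct.
The final answer f'(z) = sqrt(2)*exp(z)*sin(z + pi/4) is valid.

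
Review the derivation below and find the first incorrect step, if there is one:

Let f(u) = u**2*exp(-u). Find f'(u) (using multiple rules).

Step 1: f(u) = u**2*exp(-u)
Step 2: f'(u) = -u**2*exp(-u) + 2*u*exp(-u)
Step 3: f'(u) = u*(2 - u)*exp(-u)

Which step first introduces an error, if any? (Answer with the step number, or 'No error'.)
No error

All steps in this derivation are correct.
The final answer f'(u) = u*(2 - u)*exp(-u) is valid.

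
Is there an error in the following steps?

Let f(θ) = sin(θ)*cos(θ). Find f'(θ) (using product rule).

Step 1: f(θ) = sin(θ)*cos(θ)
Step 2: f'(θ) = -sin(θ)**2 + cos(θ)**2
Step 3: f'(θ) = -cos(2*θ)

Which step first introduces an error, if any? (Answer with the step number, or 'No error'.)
Step 3

Step 3 is incorrect due to a sign flip.
The step shows: -cos(2*θ)
The correct value should be: cos(2*θ)

Explanation: The sign of the whole expression was flipped: the term cos(2*θ) was incorrectly written as -cos(2*θ)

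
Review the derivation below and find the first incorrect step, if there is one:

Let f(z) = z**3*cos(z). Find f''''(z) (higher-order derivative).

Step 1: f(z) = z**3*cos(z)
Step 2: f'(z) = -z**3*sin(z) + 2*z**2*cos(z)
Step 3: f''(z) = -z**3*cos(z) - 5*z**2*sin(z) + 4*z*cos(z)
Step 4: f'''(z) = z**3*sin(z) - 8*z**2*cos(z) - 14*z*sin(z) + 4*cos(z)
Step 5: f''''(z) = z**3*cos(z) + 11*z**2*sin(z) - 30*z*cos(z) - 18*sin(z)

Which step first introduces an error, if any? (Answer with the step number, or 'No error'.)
Step 2

Step 2 is incorrect due to a wrong coefficient.
The step shows: -z**3*sin(z) + 2*z**2*cos(z)
The correct value should be: -z**3*sin(z) + 3*z**2*cos(z)

Explanation: The coefficient 3 was incorrectly written as 2: the term 3*z**2*cos(z) was incorrectly written as 2*z**2*cos(z)
The later steps are derived from this incorrect expression, so the error originates in Step 2.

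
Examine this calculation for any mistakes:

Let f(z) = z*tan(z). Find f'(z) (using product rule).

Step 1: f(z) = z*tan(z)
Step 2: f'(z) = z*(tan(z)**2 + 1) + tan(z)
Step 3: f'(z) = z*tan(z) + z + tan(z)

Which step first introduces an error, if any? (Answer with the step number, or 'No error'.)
Step 3

Step 3 is incorrect due to a wrong exponent.
The step shows: z*tan(z) + z + tan(z)
The correct value should be: z*tan(z)**2 + z + tan(z)

Explanation: The exponent 2 on tan(z) was incorrectly written as 1: the term z*tan(z)**2 was incorrectly written as z*tan(z)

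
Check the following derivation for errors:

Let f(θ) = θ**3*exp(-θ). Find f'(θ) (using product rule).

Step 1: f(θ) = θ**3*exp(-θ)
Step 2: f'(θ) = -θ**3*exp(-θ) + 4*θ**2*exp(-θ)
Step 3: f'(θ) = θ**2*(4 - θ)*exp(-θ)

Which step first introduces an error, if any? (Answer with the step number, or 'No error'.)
Step 2

Step 2 is incorrect due to a wrong coefficient.
The step shows: -θ**3*exp(-θ) + 4*θ**2*exp(-θ)
The correct value should be: -θ**3*exp(-θ) + 3*θ**2*exp(-θ)

Explanation: The coefficient 3 was incorrectly written as 4: the term 3*θ**2*exp(-θ) was incorrectly written as 4*θ**2*exp(-θ)
The later steps are derived from this incorrect expression, so the error originates in Step 2.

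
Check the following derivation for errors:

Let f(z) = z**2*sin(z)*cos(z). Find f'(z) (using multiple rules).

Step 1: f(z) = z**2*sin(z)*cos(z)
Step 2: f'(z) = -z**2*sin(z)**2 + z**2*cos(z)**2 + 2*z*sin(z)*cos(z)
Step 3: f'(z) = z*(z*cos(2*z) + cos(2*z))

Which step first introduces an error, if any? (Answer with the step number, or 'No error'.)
Step 3

Step 3 is incorrect due to a wrong trig function.
The step shows: z*(z*cos(2*z) + cos(2*z))
The correct value should be: z*(z*cos(2*z) + sin(2*z))

Explanation: sin(2*z) was incorrectly written as cos(2*z): the term z*(z*cos(2*z) + sin(2*z)) was incorrectly written as z*(z*cos(2*z) + cos(2*z))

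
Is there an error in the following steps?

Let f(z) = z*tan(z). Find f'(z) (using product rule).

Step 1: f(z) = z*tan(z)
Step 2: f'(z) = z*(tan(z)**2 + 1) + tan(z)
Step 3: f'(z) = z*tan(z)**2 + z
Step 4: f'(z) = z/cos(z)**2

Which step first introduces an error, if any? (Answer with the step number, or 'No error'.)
Step 3

Step 3 is incorrect due to a dropped term.
The step shows: z*tan(z)**2 + z
The correct value should be: z*tan(z)**2 + z + tan(z)

Explanation: A term was dropped: the term tan(z) was incorrectly omitted
The later steps are derived from this incorrect expression, so the error originates in Step 3.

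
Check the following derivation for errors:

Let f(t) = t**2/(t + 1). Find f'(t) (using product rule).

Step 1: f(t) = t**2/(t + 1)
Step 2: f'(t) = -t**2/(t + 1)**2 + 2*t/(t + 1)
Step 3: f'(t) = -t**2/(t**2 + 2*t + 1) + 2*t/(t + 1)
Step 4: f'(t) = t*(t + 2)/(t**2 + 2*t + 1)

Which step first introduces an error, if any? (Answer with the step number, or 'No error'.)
No error

All steps in this derivation are correct.
The final answer f'(t) = t*(t + 2)/(t**2 + 2*t + 1) is valid.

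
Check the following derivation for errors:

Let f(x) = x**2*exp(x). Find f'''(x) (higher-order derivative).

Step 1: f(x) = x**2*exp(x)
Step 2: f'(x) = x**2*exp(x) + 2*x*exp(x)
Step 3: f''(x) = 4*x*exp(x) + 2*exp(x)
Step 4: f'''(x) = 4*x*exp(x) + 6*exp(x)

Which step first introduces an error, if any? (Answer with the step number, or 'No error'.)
Step 3

Step 3 is incorrect due to a dropped term.
The step shows: 4*x*exp(x) + 2*exp(x)
The correct value should be: x**2*exp(x) + 4*x*exp(x) + 2*exp(x)

Explanation: A term was dropped: the term x**2*exp(x) was incorrectly omitted
The later steps are derived from this incorrect expression, so the error originates in Step 3.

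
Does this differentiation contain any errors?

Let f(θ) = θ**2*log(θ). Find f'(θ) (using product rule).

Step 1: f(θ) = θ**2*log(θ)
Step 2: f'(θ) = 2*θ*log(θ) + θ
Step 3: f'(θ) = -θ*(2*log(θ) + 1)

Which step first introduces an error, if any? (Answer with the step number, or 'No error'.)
Step 3

Step 3 is incorrect due to a sign flip.
The step shows: -θ*(2*log(θ) + 1)
The correct value should be: θ*(2*log(θ) + 1)

Explanation: The sign of the whole expression was flipped: the term θ*(2*log(θ) + 1) was incorrectly written as -θ*(2*log(θ) + 1)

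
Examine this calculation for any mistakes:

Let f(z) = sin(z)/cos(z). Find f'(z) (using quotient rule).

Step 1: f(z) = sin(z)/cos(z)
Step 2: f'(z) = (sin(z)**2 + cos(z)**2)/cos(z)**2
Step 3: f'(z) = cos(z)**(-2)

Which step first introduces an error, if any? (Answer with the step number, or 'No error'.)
No error

All steps in this derivation are correct.
The final answer f'(z) = cos(z)**(-2) is valid.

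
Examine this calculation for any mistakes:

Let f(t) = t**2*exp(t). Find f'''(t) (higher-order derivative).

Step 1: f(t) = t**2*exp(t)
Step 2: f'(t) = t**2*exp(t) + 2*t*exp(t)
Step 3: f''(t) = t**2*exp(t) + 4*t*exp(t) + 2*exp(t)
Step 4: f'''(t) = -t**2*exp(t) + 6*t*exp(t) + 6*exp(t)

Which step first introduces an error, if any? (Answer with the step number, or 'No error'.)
Step 4

Step 4 is incorrect due to a sign flip.
The step shows: -t**2*exp(t) + 6*t*exp(t) + 6*exp(t)
The correct value should be: t**2*exp(t) + 6*t*exp(t) + 6*exp(t)

Explanation: The sign of one term was flipped: the term t**2*exp(t) was incorrectly written as -t**2*exp(t)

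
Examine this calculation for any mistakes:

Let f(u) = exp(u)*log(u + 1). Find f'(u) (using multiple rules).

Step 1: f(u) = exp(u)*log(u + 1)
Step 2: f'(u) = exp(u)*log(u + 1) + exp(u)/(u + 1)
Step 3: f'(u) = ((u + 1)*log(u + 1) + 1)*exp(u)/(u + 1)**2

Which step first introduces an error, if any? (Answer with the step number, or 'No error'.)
Step 3

Step 3 is incorrect due to a wrong exponent.
The step shows: ((u + 1)*log(u + 1) + 1)*exp(u)/(u + 1)**2
The correct value should be: ((u + 1)*log(u + 1) + 1)*exp(u)/(u + 1)

Explanation: The exponent -1 on u + 1 was incorrectly written as -2: the term ((u + 1)*log(u + 1) + 1)*exp(u)/(u + 1) was incorrectly written as ((u + 1)*log(u + 1) + 1)*exp(u)/(u + 1)**2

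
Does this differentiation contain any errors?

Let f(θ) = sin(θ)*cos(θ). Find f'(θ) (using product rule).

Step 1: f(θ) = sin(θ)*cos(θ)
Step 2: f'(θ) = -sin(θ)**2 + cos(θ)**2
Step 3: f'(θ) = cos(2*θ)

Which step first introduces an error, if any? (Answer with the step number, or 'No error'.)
No error

All steps in this derivation are correct.
The final answer f'(θ) = cos(2*θ) is valid.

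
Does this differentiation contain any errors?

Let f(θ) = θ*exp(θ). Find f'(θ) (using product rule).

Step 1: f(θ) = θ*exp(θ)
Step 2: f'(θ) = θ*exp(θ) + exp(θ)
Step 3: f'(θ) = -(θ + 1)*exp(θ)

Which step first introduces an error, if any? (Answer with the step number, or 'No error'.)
Step 3

Step 3 is incorrect due to a sign flip.
The step shows: -(θ + 1)*exp(θ)
The correct value should be: (θ + 1)*exp(θ)

Explanation: The sign of the whole expression was flipped: the term (θ + 1)*exp(θ) was incorrectly written as -(θ + 1)*exp(θ)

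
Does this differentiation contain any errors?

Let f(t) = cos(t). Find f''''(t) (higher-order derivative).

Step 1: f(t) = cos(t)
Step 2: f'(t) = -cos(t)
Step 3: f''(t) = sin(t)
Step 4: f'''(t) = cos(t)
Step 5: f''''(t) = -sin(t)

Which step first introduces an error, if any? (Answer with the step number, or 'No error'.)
Step 2

Step 2 is incorrect due to a wrong trig function.
The step shows: -cos(t)
The correct value should be: -sin(t)

Explanation: sin(t) was incorrectly written as cos(t): the term -sin(t) was incorrectly written as -cos(t)
The later steps are derived from this incorrect expression, so the error originates in Step 2.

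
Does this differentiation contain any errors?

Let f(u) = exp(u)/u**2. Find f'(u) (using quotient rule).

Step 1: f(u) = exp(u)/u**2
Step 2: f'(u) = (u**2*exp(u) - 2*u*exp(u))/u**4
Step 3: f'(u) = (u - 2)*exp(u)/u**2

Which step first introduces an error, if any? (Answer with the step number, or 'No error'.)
Step 3

Step 3 is incorrect due to a wrong exponent.
The step shows: (u - 2)*exp(u)/u**2
The correct value should be: (u - 2)*exp(u)/u**3

Explanation: The exponent -3 on u was incorrectly written as -2: the term (u - 2)*exp(u)/u**3 was incorrectly written as (u - 2)*exp(u)/u**2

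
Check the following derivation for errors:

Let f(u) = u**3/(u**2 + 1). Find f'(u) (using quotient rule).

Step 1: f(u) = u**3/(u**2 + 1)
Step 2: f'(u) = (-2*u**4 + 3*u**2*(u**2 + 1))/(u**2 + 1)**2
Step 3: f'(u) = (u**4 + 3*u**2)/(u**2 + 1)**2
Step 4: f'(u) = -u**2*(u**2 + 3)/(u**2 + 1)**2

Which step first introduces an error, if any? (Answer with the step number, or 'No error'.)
Step 4

Step 4 is incorrect due to a sign flip.
The step shows: -u**2*(u**2 + 3)/(u**2 + 1)**2
The correct value should be: u**2*(u**2 + 3)/(u**2 + 1)**2

Explanation: The sign of the whole expression was flipped: the term u**2*(u**2 + 3)/(u**2 + 1)**2 was incorrectly written as -u**2*(u**2 + 3)/(u**2 + 1)**2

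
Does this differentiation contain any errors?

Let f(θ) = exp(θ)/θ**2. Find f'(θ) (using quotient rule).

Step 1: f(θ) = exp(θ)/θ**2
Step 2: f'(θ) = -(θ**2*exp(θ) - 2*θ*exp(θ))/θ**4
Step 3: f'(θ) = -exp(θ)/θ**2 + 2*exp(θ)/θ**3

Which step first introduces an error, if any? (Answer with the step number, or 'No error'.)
Step 2

Step 2 is incorrect due to a sign flip.
The step shows: -(θ**2*exp(θ) - 2*θ*exp(θ))/θ**4
The correct value should be: (θ**2*exp(θ) - 2*θ*exp(θ))/θ**4

Explanation: The sign of the whole expression was flipped: the term (θ**2*exp(θ) - 2*θ*exp(θ))/θ**4 was incorrectly written as -(θ**2*exp(θ) - 2*θ*exp(θ))/θ**4
The later steps are derived from this incorrect expression, so the error originates in Step 2.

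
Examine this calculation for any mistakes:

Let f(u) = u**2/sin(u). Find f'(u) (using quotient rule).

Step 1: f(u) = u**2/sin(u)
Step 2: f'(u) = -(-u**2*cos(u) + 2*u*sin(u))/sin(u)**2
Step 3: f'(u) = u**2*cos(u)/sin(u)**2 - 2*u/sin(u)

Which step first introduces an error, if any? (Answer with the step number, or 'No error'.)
Step 2

Step 2 is incorrect due to a sign flip.
The step shows: -(-u**2*cos(u) + 2*u*sin(u))/sin(u)**2
The correct value should be: (-u**2*cos(u) + 2*u*sin(u))/sin(u)**2

Explanation: The sign of the whole expression was flipped: the term (-u**2*cos(u) + 2*u*sin(u))/sin(u)**2 was incorrectly written as -(-u**2*cos(u) + 2*u*sin(u))/sin(u)**2
The later steps are derived from this incorrect expression, so the error originates in Step 2.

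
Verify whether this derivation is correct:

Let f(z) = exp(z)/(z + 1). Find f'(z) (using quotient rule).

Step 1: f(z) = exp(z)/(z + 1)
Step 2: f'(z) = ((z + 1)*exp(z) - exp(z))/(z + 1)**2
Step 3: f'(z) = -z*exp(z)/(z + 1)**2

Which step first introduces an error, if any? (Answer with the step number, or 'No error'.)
Step 3

Step 3 is incorrect due to a sign flip.
The step shows: -z*exp(z)/(z + 1)**2
The correct value should be: z*exp(z)/(z + 1)**2

Explanation: The sign of the whole expression was flipped: the term z*exp(z)/(z + 1)**2 was incorrectly written as -z*exp(z)/(z + 1)**2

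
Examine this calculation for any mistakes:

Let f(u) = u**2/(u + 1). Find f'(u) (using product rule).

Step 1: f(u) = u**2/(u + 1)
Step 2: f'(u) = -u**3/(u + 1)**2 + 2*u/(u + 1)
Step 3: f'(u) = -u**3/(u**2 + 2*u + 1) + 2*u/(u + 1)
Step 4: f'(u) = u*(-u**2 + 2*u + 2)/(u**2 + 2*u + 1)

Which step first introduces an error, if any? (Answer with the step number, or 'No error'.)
Step 2

Step 2 is incorrect due to a wrong exponent.
The step shows: -u**3/(u + 1)**2 + 2*u/(u + 1)
The correct value should be: -u**2/(u + 1)**2 + 2*u/(u + 1)

Explanation: The exponent 2 on u was incorrectly written as 3: the term -u**2/(u + 1)**2 was incorrectly written as -u**3/(u + 1)**2
The later steps are derived from this incorrect expression, so the error originates in Step 2.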